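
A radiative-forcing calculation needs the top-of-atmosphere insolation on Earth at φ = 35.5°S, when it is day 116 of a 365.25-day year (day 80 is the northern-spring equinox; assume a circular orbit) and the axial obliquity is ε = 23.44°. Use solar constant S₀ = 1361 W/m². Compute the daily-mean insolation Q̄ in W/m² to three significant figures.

Q̄ ≈ 257 W/m²

Solar longitude: λ_s = 360° × (116 − 80)/365.25 = 35.483°.
sin δ = sin 23.44° × sin 35.483° = 0.23090, so δ = +13.350°.
cos H₀ = −tan(-35.5°) tan(+13.350°) = 0.1693, H₀ = 1.4007 rad.
Bracket: H₀ sin φ sin δ + cos φ cos δ sin H₀ = 1.4007×-0.58070×0.23090 + 0.81412×0.97298×0.98557 = -0.187811 + 0.780692 = 0.592881.
Q̄ = (S₀/π) × [bracket] = (1361/π) × 0.592881 = 256.8 W/m².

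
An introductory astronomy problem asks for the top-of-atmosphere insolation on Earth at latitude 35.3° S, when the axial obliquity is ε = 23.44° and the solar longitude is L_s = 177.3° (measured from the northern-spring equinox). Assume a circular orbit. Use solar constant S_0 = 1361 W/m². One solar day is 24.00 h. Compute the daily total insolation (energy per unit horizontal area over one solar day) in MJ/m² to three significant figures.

Solar declination: sin δ = sin ε · sin L_s = sin 23.44° × sin 177.3° = 0.01874, so δ = +1.074°.
cos h₀ = −tan(-35.3°) tan(+1.074°) = 0.0133, h₀ = 1.5575 rad.
Bracket: h₀ sin ϕ sin δ + cos ϕ cos δ sin h₀ = 1.5575×-0.57786×0.01874 + 0.81614×0.99982×0.99991 = -0.016866 + 0.815920 = 0.799054.
Q̄ = (S_0/π) × [bracket] = (1361/π) × 0.799054 = 346.17 W/m².
Daily total = Q̄ × 24.00 h × 3600 s/h = 346.17 × 24.00 × 3600 / 10⁶ = 29.91 MJ/m².

29.9 MJ/m²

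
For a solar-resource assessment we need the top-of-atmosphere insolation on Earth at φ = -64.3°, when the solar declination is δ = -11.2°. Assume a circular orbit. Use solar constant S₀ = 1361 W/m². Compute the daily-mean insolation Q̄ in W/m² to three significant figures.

Q̄ ≈ 319 W/m²

cos H₀ = −tan(-64.3°) tan(-11.200°) = -0.4114, H₀ = 1.9948 rad.
Bracket: H₀ sin φ sin δ + cos φ cos δ sin H₀ = 1.9948×-0.90108×-0.19423 + 0.43366×0.98096×0.91144 = 0.349123 + 0.387729 = 0.736852.
Q̄ = (S₀/π) × [bracket] = (1361/π) × 0.736852 = 319.2 W/m².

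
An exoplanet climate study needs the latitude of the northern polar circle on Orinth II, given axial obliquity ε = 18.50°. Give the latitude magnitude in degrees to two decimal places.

71.50°

The polar circle is the lowest latitude that experiences at least one full rotation of continuous daylight at the northern-summer solstice; it lies at |φ| = 90° − ε = 90° − 18.50° = 71.50°.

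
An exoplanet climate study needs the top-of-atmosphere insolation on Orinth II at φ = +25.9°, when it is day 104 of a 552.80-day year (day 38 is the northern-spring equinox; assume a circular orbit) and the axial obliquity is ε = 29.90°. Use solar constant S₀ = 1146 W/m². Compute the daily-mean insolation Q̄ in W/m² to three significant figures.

Q̄ ≈ 398 W/m²

Solar longitude: λ_s = 360° × (104 − 38)/552.80 = 42.981°.
sin δ = sin 29.90° × sin 42.981° = 0.33985, so δ = +19.868°.
cos H₀ = −tan(+25.9°) tan(+19.868°) = -0.1755, H₀ = 1.7472 rad.
Bracket: H₀ sin φ sin δ + cos φ cos δ sin H₀ = 1.7472×0.43680×0.33985 + 0.89956×0.94048×0.98449 = 0.259366 + 0.832896 = 1.092262.
Q̄ = (S₀/π) × [bracket] = (1146/π) × 1.092262 = 398.4 W/m².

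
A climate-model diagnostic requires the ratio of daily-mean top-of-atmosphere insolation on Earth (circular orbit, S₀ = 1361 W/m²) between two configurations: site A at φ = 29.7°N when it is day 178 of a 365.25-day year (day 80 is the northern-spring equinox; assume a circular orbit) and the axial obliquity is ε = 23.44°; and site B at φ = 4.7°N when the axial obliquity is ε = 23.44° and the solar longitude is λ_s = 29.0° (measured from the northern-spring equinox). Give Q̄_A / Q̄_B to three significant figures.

Q̄_A / Q̄_B ≈ 1.13

— Configuration A (φ=+29.7°):
Solar longitude: λ_s = 360° × (178 − 80)/365.25 = 96.591°.
sin δ = sin 23.44° × sin 96.591° = 0.39516, so δ = +23.276°.
cos H₀ = −tan(+29.7°) tan(+23.276°) = -0.2454, H₀ = 1.8187 rad.
Bracket: H₀ sin φ sin δ + cos φ cos δ sin H₀ = 1.8187×0.49546×0.39516 + 0.86863×0.91861×0.96943 = 0.356076 + 0.773539 = 1.129615.
Q̄ = (S₀/π) × [bracket] = (1361/π) × 1.129615 = 489.37 W/m².
— Configuration B (φ=+4.7°):
Solar declination: sin δ = sin ε · sin λ_s = sin 23.44° × sin 29.0° = 0.19285, so δ = +11.119°.
cos H₀ = −tan(+4.7°) tan(+11.119°) = -0.0162, H₀ = 1.5870 rad.
Bracket: H₀ sin φ sin δ + cos φ cos δ sin H₀ = 1.5870×0.08194×0.19285 + 0.99664×0.98123×0.99987 = 0.025078 + 0.977806 = 1.002884.
Q̄ = (S₀/π) × [bracket] = (1361/π) × 1.002884 = 434.47 W/m².
Ratio Q̄_A / Q̄_B = 489.37 / 434.47 = 1.126.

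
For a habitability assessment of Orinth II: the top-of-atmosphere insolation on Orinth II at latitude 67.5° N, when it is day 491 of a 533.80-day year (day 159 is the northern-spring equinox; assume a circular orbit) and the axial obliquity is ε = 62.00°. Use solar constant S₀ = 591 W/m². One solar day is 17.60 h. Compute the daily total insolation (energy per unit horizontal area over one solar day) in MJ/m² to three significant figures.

Solar longitude: λ_s = 360° × (491 − 159)/533.80 = 223.904°.
sin δ = sin 62.00° × sin 223.904° = -0.61228, so δ = -37.755°.
cos H₀ = −tan(+67.5°) tan(-37.755°) = 1.8696 ≥ 1 ⇒ polar night, H₀ = 0 and Q̄ = 0.
Daily total = Q̄ × 17.60 h × 3600 s/h = 0.00 MJ/m².

0.00 MJ/m²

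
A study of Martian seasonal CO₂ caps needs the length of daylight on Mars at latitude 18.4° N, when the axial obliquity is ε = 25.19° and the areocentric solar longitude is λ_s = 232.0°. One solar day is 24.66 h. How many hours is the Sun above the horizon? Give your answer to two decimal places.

sin δ = sin 25.19° × sin 232.0° = -0.33539, so δ = -19.597°.
cos H₀ = −tan φ · tan δ = −tan(+18.4°) × tan(-19.597°) = 0.1184, so H₀ = 1.4521 rad = 83.20°.
Daylight = 2H₀/(2π) × 24.66 h = (1.4521/π) × 24.66 = 11.40 h.

11.40 h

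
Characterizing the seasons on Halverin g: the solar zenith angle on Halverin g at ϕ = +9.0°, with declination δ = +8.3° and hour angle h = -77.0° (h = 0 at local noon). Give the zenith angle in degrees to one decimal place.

cos θ_z = sin ϕ sin δ + cos ϕ cos δ cos h = 0.022582 + 0.219854 = 0.242436.
θ_z = arccos(0.242436) = 76.0°.

θ_z = 76.0°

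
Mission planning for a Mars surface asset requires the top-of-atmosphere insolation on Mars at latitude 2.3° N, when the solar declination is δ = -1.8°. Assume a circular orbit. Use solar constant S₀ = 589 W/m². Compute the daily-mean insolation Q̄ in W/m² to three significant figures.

Q̄ ≈ 187 W/m²

cos H₀ = −tan(+2.3°) tan(-1.800°) = 0.0013, H₀ = 1.5695 rad.
Bracket: H₀ sin φ sin δ + cos φ cos δ sin H₀ = 1.5695×0.04013×-0.03141 + 0.99919×0.99951×1.00000 = -0.001978 + 0.998700 = 0.996722.
Q̄ = (S₀/π) × [bracket] = (589/π) × 0.996722 = 186.9 W/m².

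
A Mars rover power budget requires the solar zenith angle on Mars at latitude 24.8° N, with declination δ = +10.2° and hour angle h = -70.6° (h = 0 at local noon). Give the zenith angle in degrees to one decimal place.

θ_z = 68.2°

cos θ_z = sin ϕ sin δ + cos ϕ cos δ cos h = 0.074279 + 0.296763 = 0.371042.
θ_z = arccos(0.371042) = 68.2°.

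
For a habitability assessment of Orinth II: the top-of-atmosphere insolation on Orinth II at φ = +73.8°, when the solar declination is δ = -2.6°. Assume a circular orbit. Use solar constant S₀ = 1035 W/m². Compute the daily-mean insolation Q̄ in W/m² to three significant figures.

cos H₀ = −tan(+73.8°) tan(-2.600°) = 0.1563, H₀ = 1.4139 rad.
Bracket: H₀ sin φ sin δ + cos φ cos δ sin H₀ = 1.4139×0.96029×-0.04536 + 0.27899×0.99897×0.98771 = -0.061588 + 0.275277 = 0.213689.
Q̄ = (S₀/π) × [bracket] = (1035/π) × 0.213689 = 70.40 W/m².

Q̄ ≈ 70.4 W/m²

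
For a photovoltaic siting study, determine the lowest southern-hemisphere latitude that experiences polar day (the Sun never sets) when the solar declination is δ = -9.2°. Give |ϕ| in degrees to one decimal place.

|ϕ| = 80.8°

Polar day requires cos h₀ = −tan ϕ tan δ ≤ −1, i.e. tan ϕ tan δ ≥ 1.
The boundary is |tan ϕ| · |tan δ| = 1, so |ϕ| = 90° − |δ| = 90° − 9.2° = 80.8° in the southern hemisphere.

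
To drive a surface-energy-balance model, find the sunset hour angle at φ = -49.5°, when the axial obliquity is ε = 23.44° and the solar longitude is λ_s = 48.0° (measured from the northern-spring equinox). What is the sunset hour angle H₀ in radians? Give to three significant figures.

H₀ = 1.20 rad

Solar declination: sin δ = sin ε · sin λ_s = sin 23.44° × sin 48.0° = 0.29561, so δ = +17.194°.
cos H₀ = −tan φ · tan δ = −tan(-49.5°) × tan(+17.194°) = 0.3623, so H₀ = 1.2000 rad = 68.76°.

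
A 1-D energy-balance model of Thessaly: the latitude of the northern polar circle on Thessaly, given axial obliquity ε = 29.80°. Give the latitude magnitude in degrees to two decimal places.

The polar circle is the lowest latitude that experiences at least one full rotation of continuous daylight at the northern-summer solstice; it lies at |ϕ| = 90° − ε = 90° − 29.80° = 60.20°.

60.20°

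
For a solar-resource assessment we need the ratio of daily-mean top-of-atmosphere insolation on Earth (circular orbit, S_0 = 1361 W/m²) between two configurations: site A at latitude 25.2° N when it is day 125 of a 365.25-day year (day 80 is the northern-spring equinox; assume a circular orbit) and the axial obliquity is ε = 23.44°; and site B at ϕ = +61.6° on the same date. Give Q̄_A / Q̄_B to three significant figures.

Q̄_A / Q̄_B ≈ 1.17

— Configuration A (ϕ=+25.2°):
Solar longitude: L_s = 360° × (125 − 80)/365.25 = 44.353°.
sin δ = sin 23.44° × sin 44.353° = 0.27809, so δ = +16.146°.
cos h₀ = −tan(+25.2°) tan(+16.146°) = -0.1362, h₀ = 1.7075 rad.
Bracket: h₀ sin ϕ sin δ + cos ϕ cos δ sin h₀ = 1.7075×0.42578×0.27809 + 0.90483×0.96056×0.99068 = 0.202177 + 0.861043 = 1.063220.
Q̄ = (S_0/π) × [bracket] = (1361/π) × 1.063220 = 460.61 W/m².
— Configuration B (ϕ=+61.6°):
cos h₀ = −tan(+61.6°) tan(+16.146°) = -0.5354, h₀ = 2.1358 rad.
Bracket: h₀ sin ϕ sin δ + cos ϕ cos δ sin h₀ = 2.1358×0.87965×0.27809 + 0.47562×0.96056×0.84458 = 0.522463 + 0.385856 = 0.908319.
Q̄ = (S_0/π) × [bracket] = (1361/π) × 0.908319 = 393.50 W/m².
Ratio Q̄_A / Q̄_B = 460.61 / 393.50 = 1.171.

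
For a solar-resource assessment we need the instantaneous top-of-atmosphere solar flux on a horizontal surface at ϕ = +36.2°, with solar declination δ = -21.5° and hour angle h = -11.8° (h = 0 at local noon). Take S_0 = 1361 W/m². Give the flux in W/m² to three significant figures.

cos θ_z = sin ϕ sin δ + cos ϕ cos δ cos h = -0.216458 + 0.734943 = 0.518485.
Flux = S_0 · cos θ_z = 1361 × 0.518485 = 705.7 W/m².

706 W/m²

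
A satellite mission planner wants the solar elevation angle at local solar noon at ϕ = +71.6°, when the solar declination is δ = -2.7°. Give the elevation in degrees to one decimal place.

15.7°

At local noon the hour angle is zero, so the zenith angle equals |ϕ − δ| = |+71.6° − (-2.700°)| = 74.300°.
Elevation = 90° − 74.300° = 15.7°.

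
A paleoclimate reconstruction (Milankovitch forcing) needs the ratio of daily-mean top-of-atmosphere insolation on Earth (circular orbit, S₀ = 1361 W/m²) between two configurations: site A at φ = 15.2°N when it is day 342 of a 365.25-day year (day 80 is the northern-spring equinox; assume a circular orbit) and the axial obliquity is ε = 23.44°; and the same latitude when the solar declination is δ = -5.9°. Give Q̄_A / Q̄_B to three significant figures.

Q̄_A / Q̄_B ≈ 0.800

— Configuration A (φ=+15.2°):
Solar longitude: λ_s = 360° × (342 − 80)/365.25 = 258.234°.
sin δ = sin 23.44° × sin 258.234° = -0.38943, so δ = -22.919°.
cos H₀ = −tan(+15.2°) tan(-22.919°) = 0.1149, H₀ = 1.4557 rad.
Bracket: H₀ sin φ sin δ + cos φ cos δ sin H₀ = 1.4557×0.26219×-0.38943 + 0.96502×0.92106×0.99338 = -0.148634 + 0.882957 = 0.734323.
Q̄ = (S₀/π) × [bracket] = (1361/π) × 0.734323 = 318.12 W/m².
— Configuration B (φ=+15.2°):
cos H₀ = −tan(+15.2°) tan(-5.900°) = 0.0281, H₀ = 1.5427 rad.
Bracket: H₀ sin φ sin δ + cos φ cos δ sin H₀ = 1.5427×0.26219×-0.10279 + 0.96502×0.99470×0.99961 = -0.041577 + 0.959531 = 0.917954.
Q̄ = (S₀/π) × [bracket] = (1361/π) × 0.917954 = 397.68 W/m².
Ratio Q̄_A / Q̄_B = 318.12 / 397.68 = 0.7999.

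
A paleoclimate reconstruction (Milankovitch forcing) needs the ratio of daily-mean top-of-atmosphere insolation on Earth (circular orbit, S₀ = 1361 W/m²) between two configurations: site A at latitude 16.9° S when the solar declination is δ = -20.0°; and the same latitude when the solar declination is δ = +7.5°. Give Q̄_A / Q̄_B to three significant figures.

Q̄_A / Q̄_B ≈ 1.19

— Configuration A (φ=-16.9°):
cos H₀ = −tan(-16.9°) tan(-20.000°) = -0.1106, H₀ = 1.6816 rad.
Bracket: H₀ sin φ sin δ + cos φ cos δ sin H₀ = 1.6816×-0.29070×-0.34202 + 0.95681×0.93969×0.99387 = 0.167193 + 0.893593 = 1.060786.
Q̄ = (S₀/π) × [bracket] = (1361/π) × 1.060786 = 459.55 W/m².
— Configuration B (φ=-16.9°):
cos H₀ = −tan(-16.9°) tan(+7.500°) = 0.0400, H₀ = 1.5308 rad.
Bracket: H₀ sin φ sin δ + cos φ cos δ sin H₀ = 1.5308×-0.29070×0.13053 + 0.95681×0.99144×0.99920 = -0.058086 + 0.947861 = 0.889775.
Q̄ = (S₀/π) × [bracket] = (1361/π) × 0.889775 = 385.47 W/m².
Ratio Q̄_A / Q̄_B = 459.55 / 385.47 = 1.192.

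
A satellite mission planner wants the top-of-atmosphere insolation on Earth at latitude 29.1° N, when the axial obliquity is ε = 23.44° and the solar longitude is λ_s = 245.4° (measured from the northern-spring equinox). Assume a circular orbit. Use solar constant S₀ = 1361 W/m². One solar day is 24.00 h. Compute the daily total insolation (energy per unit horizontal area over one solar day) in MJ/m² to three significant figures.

20.9 MJ/m²

Solar declination: sin δ = sin ε · sin λ_s = sin 23.44° × sin 245.4° = -0.36168, so δ = -21.204°.
cos H₀ = −tan(+29.1°) tan(-21.204°) = 0.2159, H₀ = 1.3532 rad.
Bracket: H₀ sin φ sin δ + cos φ cos δ sin H₀ = 1.3532×0.48634×-0.36168 + 0.87377×0.93230×0.97641 = -0.238027 + 0.795399 = 0.557372.
Q̄ = (S₀/π) × [bracket] = (1361/π) × 0.557372 = 241.46 W/m².
Daily total = Q̄ × 24.00 h × 3600 s/h = 241.46 × 24.00 × 3600 / 10⁶ = 20.86 MJ/m².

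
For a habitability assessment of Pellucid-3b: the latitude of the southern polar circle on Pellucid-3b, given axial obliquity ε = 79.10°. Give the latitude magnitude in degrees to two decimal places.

10.90°

The polar circle is the lowest latitude that experiences at least one full rotation of continuous darkness at the northern-summer solstice; it lies at |ϕ| = 90° − ε = 90° − 79.10° = 10.90°.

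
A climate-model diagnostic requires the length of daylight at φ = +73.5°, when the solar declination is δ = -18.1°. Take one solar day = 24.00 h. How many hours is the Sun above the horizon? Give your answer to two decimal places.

0.00 h

cos H₀ = −tan φ · tan δ = 1.1034 ≥ 1, so the Sun never rises (polar night) and H₀ = 0.
Daylight = 2H₀/(2π) × 24.00 h = (0.0000/π) × 24.00 = 0.00 h.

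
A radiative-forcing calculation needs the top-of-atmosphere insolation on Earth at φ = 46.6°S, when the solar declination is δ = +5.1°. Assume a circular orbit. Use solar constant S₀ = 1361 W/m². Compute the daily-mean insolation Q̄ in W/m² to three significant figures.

cos H₀ = −tan(-46.6°) tan(+5.100°) = 0.0944, H₀ = 1.4763 rad.
Bracket: H₀ sin φ sin δ + cos φ cos δ sin H₀ = 1.4763×-0.72657×0.08889 + 0.68709×0.99604×0.99554 = -0.095347 + 0.681317 = 0.585970.
Q̄ = (S₀/π) × [bracket] = (1361/π) × 0.585970 = 253.9 W/m².

Q̄ ≈ 254 W/m²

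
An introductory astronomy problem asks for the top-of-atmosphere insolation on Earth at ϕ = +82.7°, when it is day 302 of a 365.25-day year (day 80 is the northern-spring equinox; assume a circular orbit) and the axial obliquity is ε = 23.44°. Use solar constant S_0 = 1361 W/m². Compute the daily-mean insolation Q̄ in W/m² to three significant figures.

Solar longitude: L_s = 360° × (302 − 80)/365.25 = 218.809°.
sin δ = sin 23.44° × sin 218.809° = -0.24930, so δ = -14.436°.
cos h₀ = −tan(+82.7°) tan(-14.436°) = 2.0096 ≥ 1 ⇒ polar night, h₀ = 0 and Q̄ = 0.

Q̄ ≈ 0.00 W/m²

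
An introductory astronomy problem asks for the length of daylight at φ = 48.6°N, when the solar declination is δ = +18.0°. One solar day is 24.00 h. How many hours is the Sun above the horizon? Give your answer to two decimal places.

14.88 h

cos H₀ = −tan φ · tan δ = −tan(+48.6°) × tan(+18.000°) = -0.3685, so H₀ = 1.9482 rad = 111.63°.
Daylight = 2H₀/(2π) × 24.00 h = (1.9482/π) × 24.00 = 14.88 h.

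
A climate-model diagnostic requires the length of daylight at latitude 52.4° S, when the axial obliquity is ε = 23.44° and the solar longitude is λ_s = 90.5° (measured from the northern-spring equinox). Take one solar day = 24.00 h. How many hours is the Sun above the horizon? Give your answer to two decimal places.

7.43 h

Solar declination: sin δ = sin ε · sin λ_s = sin 23.44° × sin 90.5° = 0.39777, so δ = +23.439°.
cos H₀ = −tan φ · tan δ = −tan(-52.4°) × tan(+23.439°) = 0.5630, so H₀ = 0.9728 rad = 55.74°.
Daylight = 2H₀/(2π) × 24.00 h = (0.9728/π) × 24.00 = 7.43 h.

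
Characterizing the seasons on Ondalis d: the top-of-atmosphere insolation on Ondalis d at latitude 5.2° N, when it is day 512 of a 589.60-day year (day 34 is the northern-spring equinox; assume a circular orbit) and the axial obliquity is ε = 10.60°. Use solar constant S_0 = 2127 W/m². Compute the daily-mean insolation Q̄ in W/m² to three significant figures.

Solar longitude: L_s = 360° × (512 − 34)/589.60 = 291.859°.
sin δ = sin 10.60° × sin 291.859° = -0.17073, so δ = -9.830°.
cos h₀ = −tan(+5.2°) tan(-9.830°) = 0.0158, h₀ = 1.5550 rad.
Bracket: h₀ sin ϕ sin δ + cos ϕ cos δ sin h₀ = 1.5550×0.09063×-0.17073 + 0.99588×0.98532×0.99988 = -0.024061 + 0.981143 = 0.957082.
Q̄ = (S_0/π) × [bracket] = (2127/π) × 0.957082 = 648.0 W/m².

Q̄ ≈ 648 W/m²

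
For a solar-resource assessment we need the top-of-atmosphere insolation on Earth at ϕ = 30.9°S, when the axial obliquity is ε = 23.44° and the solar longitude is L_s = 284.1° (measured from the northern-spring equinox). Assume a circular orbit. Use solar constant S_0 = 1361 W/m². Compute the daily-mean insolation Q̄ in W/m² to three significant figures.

Q̄ ≈ 489 W/m²

Solar declination: sin δ = sin ε · sin L_s = sin 23.44° × sin 284.1° = -0.38580, so δ = -22.694°.
cos h₀ = −tan(-30.9°) tan(-22.694°) = -0.2503, h₀ = 1.8238 rad.
Bracket: h₀ sin ϕ sin δ + cos ϕ cos δ sin h₀ = 1.8238×-0.51354×-0.38580 + 0.85806×0.92258×0.96817 = 0.361338 + 0.766431 = 1.127769.
Q̄ = (S_0/π) × [bracket] = (1361/π) × 1.127769 = 488.6 W/m².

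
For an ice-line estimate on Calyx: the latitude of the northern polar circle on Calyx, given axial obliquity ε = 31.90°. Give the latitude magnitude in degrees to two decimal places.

The polar circle is the lowest latitude that experiences at least one full rotation of continuous daylight at the northern-summer solstice; it lies at |ϕ| = 90° − ε = 90° − 31.90° = 58.10°.

58.10°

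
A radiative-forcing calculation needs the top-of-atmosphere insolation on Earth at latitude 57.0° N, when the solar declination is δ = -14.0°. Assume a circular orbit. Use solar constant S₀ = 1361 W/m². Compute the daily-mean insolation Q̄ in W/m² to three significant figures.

cos H₀ = −tan(+57.0°) tan(-14.000°) = 0.3839, H₀ = 1.1767 rad.
Bracket: H₀ sin φ sin δ + cos φ cos δ sin H₀ = 1.1767×0.83867×-0.24192 + 0.54464×0.97030×0.92336 = -0.238742 + 0.487963 = 0.249221.
Q̄ = (S₀/π) × [bracket] = (1361/π) × 0.249221 = 108.0 W/m².

Q̄ ≈ 108 W/m²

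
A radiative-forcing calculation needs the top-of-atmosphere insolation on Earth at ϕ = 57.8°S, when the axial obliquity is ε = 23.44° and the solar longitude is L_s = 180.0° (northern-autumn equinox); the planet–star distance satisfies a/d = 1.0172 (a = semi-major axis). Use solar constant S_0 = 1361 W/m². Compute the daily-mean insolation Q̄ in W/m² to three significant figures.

Solar declination: sin δ = sin ε · sin L_s = sin 23.44° × sin 180.0° = 0.00000, so δ = +0.000°.
cos h₀ = −tan(-57.8°) tan(+0.000°) = 0.0000, h₀ = 1.5708 rad.
Bracket: h₀ sin ϕ sin δ + cos ϕ cos δ sin h₀ = 1.5708×-0.84619×0.00000 + 0.53288×1.00000×1.00000 = -0.000000 + 0.532880 = 0.532880.
Inverse-square distance factor (a/d)² = 1.0172² = 1.034696.
Q̄ = (S_0/π) × 1.034696 × [bracket] = (1361/π) × 1.034696 × 0.532880 = 238.9 W/m².

Q̄ ≈ 239 W/m²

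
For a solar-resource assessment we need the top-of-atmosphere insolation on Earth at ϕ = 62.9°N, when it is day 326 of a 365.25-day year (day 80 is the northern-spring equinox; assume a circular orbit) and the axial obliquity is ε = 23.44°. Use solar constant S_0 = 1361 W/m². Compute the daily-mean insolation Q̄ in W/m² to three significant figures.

Q̄ ≈ 23.9 W/m²

Solar longitude: L_s = 360° × (326 − 80)/365.25 = 242.464°.
sin δ = sin 23.44° × sin 242.464° = -0.35273, so δ = -20.654°.
cos h₀ = −tan(+62.9°) tan(-20.654°) = 0.7366, h₀ = 0.7427 rad.
Bracket: h₀ sin ϕ sin δ + cos ϕ cos δ sin h₀ = 0.7427×0.89021×-0.35273 + 0.45554×0.93573×0.67629 = -0.233211 + 0.288277 = 0.055066.
Q̄ = (S_0/π) × [bracket] = (1361/π) × 0.055066 = 23.86 W/m².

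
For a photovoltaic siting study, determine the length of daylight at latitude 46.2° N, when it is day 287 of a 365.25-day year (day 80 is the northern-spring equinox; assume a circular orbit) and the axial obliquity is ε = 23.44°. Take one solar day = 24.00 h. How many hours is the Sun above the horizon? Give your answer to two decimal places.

Solar longitude: λ_s = 360° × (287 − 80)/365.25 = 204.025°.
sin δ = sin 23.44° × sin 204.025° = -0.16195, so δ = -9.320°.
cos H₀ = −tan φ · tan δ = −tan(+46.2°) × tan(-9.320°) = 0.1711, so H₀ = 1.3988 rad = 80.15°.
Daylight = 2H₀/(2π) × 24.00 h = (1.3988/π) × 24.00 = 10.69 h.

10.69 h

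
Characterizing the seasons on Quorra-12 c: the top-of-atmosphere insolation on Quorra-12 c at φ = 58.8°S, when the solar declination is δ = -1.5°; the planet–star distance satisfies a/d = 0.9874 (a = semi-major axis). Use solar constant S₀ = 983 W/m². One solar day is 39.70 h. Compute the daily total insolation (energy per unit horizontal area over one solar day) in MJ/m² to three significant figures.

cos H₀ = −tan(-58.8°) tan(-1.500°) = -0.0432, H₀ = 1.6140 rad.
Bracket: H₀ sin φ sin δ + cos φ cos δ sin H₀ = 1.6140×-0.85536×-0.02618 + 0.51803×0.99966×0.99906 = 0.036143 + 0.517367 = 0.553510.
Inverse-square distance factor (a/d)² = 0.9874² = 0.974959.
Q̄ = (S₀/π) × 0.974959 × [bracket] = (983/π) × 0.974959 × 0.553510 = 168.86 W/m².
Daily total = Q̄ × 39.70 h × 3600 s/h = 168.86 × 39.70 × 3600 / 10⁶ = 24.13 MJ/m².

24.1 MJ/m²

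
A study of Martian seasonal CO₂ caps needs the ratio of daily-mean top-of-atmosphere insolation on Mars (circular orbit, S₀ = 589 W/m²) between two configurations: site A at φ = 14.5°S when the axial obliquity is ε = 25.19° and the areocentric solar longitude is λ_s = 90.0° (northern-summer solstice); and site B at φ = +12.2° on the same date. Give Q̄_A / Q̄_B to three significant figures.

— Configuration A (φ=-14.5°):
sin δ = sin 25.19° × sin 90.0° = 0.42562, so δ = +25.190°.
cos H₀ = −tan(-14.5°) tan(+25.190°) = 0.1216, H₀ = 1.4489 rad.
Bracket: H₀ sin φ sin δ + cos φ cos δ sin H₀ = 1.4489×-0.25038×0.42562 + 0.96815×0.90490×0.99257 = -0.154405 + 0.869570 = 0.715165.
Q̄ = (S₀/π) × [bracket] = (589/π) × 0.715165 = 134.08 W/m².
— Configuration B (φ=+12.2°):
cos H₀ = −tan(+12.2°) tan(+25.190°) = -0.1017, H₀ = 1.6727 rad.
Bracket: H₀ sin φ sin δ + cos φ cos δ sin H₀ = 1.6727×0.21132×0.42562 + 0.97742×0.90490×0.99482 = 0.150446 + 0.879886 = 1.030332.
Q̄ = (S₀/π) × [bracket] = (589/π) × 1.030332 = 193.17 W/m².
Ratio Q̄_A / Q̄_B = 134.08 / 193.17 = 0.6941.

Q̄_A / Q̄_B ≈ 0.694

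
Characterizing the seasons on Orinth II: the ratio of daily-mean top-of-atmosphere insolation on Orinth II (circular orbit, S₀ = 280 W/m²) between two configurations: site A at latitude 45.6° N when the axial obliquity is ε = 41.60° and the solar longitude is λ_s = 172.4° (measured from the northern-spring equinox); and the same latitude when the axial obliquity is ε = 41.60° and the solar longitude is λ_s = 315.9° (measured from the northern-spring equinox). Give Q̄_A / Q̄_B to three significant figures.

— Configuration A (φ=+45.6°):
Solar declination: sin δ = sin ε · sin λ_s = sin 41.60° × sin 172.4° = 0.08781, so δ = +5.038°.
cos H₀ = −tan(+45.6°) tan(+5.038°) = -0.0900, H₀ = 1.6609 rad.
Bracket: H₀ sin φ sin δ + cos φ cos δ sin H₀ = 1.6609×0.71447×0.08781 + 0.69966×0.99614×0.99594 = 0.104201 + 0.694130 = 0.798331.
Q̄ = (S₀/π) × [bracket] = (280/π) × 0.798331 = 71.153 W/m².
— Configuration B (φ=+45.6°):
Solar declination: sin δ = sin ε · sin λ_s = sin 41.60° × sin 315.9° = -0.46203, so δ = -27.518°.
cos H₀ = −tan(+45.6°) tan(-27.518°) = 0.5320, H₀ = 1.0098 rad.
Bracket: H₀ sin φ sin δ + cos φ cos δ sin H₀ = 1.0098×0.71447×-0.46203 + 0.69966×0.88686×0.84674 = -0.333342 + 0.525403 = 0.192061.
Q̄ = (S₀/π) × [bracket] = (280/π) × 0.192061 = 17.118 W/m².
Ratio Q̄_A / Q̄_B = 71.153 / 17.118 = 4.157.

Q̄_A / Q̄_B ≈ 4.16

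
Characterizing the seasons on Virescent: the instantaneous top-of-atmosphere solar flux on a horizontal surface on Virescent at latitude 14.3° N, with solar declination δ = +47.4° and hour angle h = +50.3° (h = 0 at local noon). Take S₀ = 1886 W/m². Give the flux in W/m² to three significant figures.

cos θ_z = sin φ sin δ + cos φ cos δ cos h = 0.181815 + 0.418970 = 0.600785.
Flux = S₀ · cos θ_z = 1886 × 0.600785 = 1133 W/m².

1.13e+03 W/m²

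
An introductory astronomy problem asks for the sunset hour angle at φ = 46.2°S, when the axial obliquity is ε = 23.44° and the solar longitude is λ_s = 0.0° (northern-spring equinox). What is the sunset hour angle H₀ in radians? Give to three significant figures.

Solar declination: sin δ = sin ε · sin λ_s = sin 23.44° × sin 0.0° = 0.00000, so δ = +0.000°.
cos H₀ = −tan φ · tan δ = −tan(-46.2°) × tan(+0.000°) = 0.0000, so H₀ = 1.5708 rad = 90.00°.

H₀ = 1.57 rad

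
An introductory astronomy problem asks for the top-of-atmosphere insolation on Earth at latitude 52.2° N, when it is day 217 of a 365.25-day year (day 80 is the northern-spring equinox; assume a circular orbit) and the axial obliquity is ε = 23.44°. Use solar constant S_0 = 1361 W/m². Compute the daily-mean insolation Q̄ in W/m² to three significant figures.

Solar longitude: L_s = 360° × (217 − 80)/365.25 = 135.031°.
sin δ = sin 23.44° × sin 135.031° = 0.28113, so δ = +16.328°.
cos h₀ = −tan(+52.2°) tan(+16.328°) = -0.3777, h₀ = 1.9581 rad.
Bracket: h₀ sin ϕ sin δ + cos ϕ cos δ sin h₀ = 1.9581×0.79016×0.28113 + 0.61291×0.95967×0.92594 = 0.434968 + 0.544630 = 0.979598.
Q̄ = (S_0/π) × [bracket] = (1361/π) × 0.979598 = 424.4 W/m².

Q̄ ≈ 424 W/m²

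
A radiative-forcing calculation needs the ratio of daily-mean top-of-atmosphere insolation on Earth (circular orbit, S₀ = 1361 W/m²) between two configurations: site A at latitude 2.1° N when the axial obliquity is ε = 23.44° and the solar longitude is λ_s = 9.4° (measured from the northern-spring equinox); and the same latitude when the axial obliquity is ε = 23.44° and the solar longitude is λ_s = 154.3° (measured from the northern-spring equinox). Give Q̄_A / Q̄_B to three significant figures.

Q̄_A / Q̄_B ≈ 1.01

— Configuration A (φ=+2.1°):
Solar declination: sin δ = sin ε · sin λ_s = sin 23.44° × sin 9.4° = 0.06497, so δ = +3.725°.
cos H₀ = −tan(+2.1°) tan(+3.725°) = -0.0024, H₀ = 1.5732 rad.
Bracket: H₀ sin φ sin δ + cos φ cos δ sin H₀ = 1.5732×0.03664×0.06497 + 0.99933×0.99789×1.00000 = 0.003745 + 0.997221 = 1.000966.
Q̄ = (S₀/π) × [bracket] = (1361/π) × 1.000966 = 433.64 W/m².
— Configuration B (φ=+2.1°):
Solar declination: sin δ = sin ε · sin λ_s = sin 23.44° × sin 154.3° = 0.17250, so δ = +9.933°.
cos H₀ = −tan(+2.1°) tan(+9.933°) = -0.0064, H₀ = 1.5772 rad.
Bracket: H₀ sin φ sin δ + cos φ cos δ sin H₀ = 1.5772×0.03664×0.17250 + 0.99933×0.98501×0.99998 = 0.009969 + 0.984330 = 0.994299.
Q̄ = (S₀/π) × [bracket] = (1361/π) × 0.994299 = 430.75 W/m².
Ratio Q̄_A / Q̄_B = 433.64 / 430.75 = 1.007.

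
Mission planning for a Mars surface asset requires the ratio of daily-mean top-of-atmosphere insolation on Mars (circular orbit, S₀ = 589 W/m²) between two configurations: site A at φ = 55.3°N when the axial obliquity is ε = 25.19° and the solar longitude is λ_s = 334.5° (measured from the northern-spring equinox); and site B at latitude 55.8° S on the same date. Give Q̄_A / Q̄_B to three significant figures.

Q̄_A / Q̄_B ≈ 0.423

— Configuration A (φ=+55.3°):
Solar declination: sin δ = sin ε · sin λ_s = sin 25.19° × sin 334.5° = -0.18323, so δ = -10.558°.
cos H₀ = −tan(+55.3°) tan(-10.558°) = 0.2692, H₀ = 1.2983 rad.
Bracket: H₀ sin φ sin δ + cos φ cos δ sin H₀ = 1.2983×0.82214×-0.18323 + 0.56928×0.98307×0.96309 = -0.195577 + 0.538986 = 0.343409.
Q̄ = (S₀/π) × [bracket] = (589/π) × 0.343409 = 64.384 W/m².
— Configuration B (φ=-55.8°):
cos H₀ = −tan(-55.8°) tan(-10.558°) = -0.2743, H₀ = 1.8486 rad.
Bracket: H₀ sin φ sin δ + cos φ cos δ sin H₀ = 1.8486×-0.82708×-0.18323 + 0.56208×0.98307×0.96165 = 0.280148 + 0.531373 = 0.811521.
Q̄ = (S₀/π) × [bracket] = (589/π) × 0.811521 = 152.15 W/m².
Ratio Q̄_A / Q̄_B = 64.384 / 152.15 = 0.4232.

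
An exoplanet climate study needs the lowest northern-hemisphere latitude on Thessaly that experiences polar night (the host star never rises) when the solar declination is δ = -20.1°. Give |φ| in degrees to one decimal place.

|φ| = 69.9°

Polar night requires cos H₀ = −tan φ tan δ ≥ 1, i.e. tan φ tan δ ≤ −1.
The boundary is |tan φ| · |tan δ| = 1, so |φ| = 90° − |δ| = 90° − 20.1° = 69.9° in the northern hemisphere.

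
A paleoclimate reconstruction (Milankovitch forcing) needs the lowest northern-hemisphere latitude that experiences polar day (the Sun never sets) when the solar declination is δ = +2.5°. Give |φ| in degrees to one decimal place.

|φ| = 87.5°

Polar day requires cos H₀ = −tan φ tan δ ≤ −1, i.e. tan φ tan δ ≥ 1.
The boundary is |tan φ| · |tan δ| = 1, so |φ| = 90° − |δ| = 90° − 2.5° = 87.5° in the northern hemisphere.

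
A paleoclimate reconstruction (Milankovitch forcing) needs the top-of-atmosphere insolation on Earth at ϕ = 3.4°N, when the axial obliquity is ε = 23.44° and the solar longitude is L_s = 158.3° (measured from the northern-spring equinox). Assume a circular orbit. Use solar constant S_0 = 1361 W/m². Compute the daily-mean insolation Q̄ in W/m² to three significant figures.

Solar declination: sin δ = sin ε · sin L_s = sin 23.44° × sin 158.3° = 0.14708, so δ = +8.458°.
cos h₀ = −tan(+3.4°) tan(+8.458°) = -0.0088, h₀ = 1.5796 rad.
Bracket: h₀ sin ϕ sin δ + cos ϕ cos δ sin h₀ = 1.5796×0.05931×0.14708 + 0.99824×0.98912×0.99996 = 0.013779 + 0.987340 = 1.001119.
Q̄ = (S_0/π) × [bracket] = (1361/π) × 1.001119 = 433.7 W/m².

Q̄ ≈ 434 W/m²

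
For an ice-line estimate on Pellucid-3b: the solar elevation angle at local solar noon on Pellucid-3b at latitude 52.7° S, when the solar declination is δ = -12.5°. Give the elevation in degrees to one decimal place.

At local noon the hour angle is zero, so the zenith angle equals |ϕ − δ| = |-52.7° − (-12.500°)| = 40.200°.
Elevation = 90° − 40.200° = 49.8°.

49.8°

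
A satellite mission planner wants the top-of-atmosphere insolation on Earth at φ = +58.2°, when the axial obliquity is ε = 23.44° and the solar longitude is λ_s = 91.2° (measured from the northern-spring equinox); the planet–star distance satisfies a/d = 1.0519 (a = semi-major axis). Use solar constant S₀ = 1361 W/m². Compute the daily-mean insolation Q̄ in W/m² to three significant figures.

Solar declination: sin δ = sin ε · sin λ_s = sin 23.44° × sin 91.2° = 0.39770, so δ = +23.435°.
cos H₀ = −tan(+58.2°) tan(+23.435°) = -0.6991, H₀ = 2.3449 rad.
Bracket: H₀ sin φ sin δ + cos φ cos δ sin H₀ = 2.3449×0.84989×0.39770 + 0.52696×0.91751×0.71503 = 0.792579 + 0.345711 = 1.138290.
Inverse-square distance factor (a/d)² = 1.0519² = 1.106494.
Q̄ = (S₀/π) × 1.106494 × [bracket] = (1361/π) × 1.106494 × 1.138290 = 545.6 W/m².

Q̄ ≈ 546 W/m²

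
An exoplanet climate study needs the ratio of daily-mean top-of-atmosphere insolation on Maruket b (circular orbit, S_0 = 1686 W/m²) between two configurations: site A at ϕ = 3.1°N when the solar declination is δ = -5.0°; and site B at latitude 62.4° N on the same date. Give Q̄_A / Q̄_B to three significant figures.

— Configuration A (ϕ=+3.1°):
cos h₀ = −tan(+3.1°) tan(-5.000°) = 0.0047, h₀ = 1.5661 rad.
Bracket: h₀ sin ϕ sin δ + cos ϕ cos δ sin h₀ = 1.5661×0.05408×-0.08716 + 0.99854×0.99619×0.99999 = -0.007382 + 0.994726 = 0.987344.
Q̄ = (S_0/π) × [bracket] = (1686/π) × 0.987344 = 529.88 W/m².
— Configuration B (ϕ=+62.4°):
cos h₀ = −tan(+62.4°) tan(-5.000°) = 0.1674, h₀ = 1.4027 rad.
Bracket: h₀ sin ϕ sin δ + cos ϕ cos δ sin h₀ = 1.4027×0.88620×-0.08716 + 0.46330×0.99619×0.98590 = -0.108346 + 0.455027 = 0.346681.
Q̄ = (S_0/π) × [bracket] = (1686/π) × 0.346681 = 186.05 W/m².
Ratio Q̄_A / Q̄_B = 529.88 / 186.05 = 2.848.

Q̄_A / Q̄_B ≈ 2.85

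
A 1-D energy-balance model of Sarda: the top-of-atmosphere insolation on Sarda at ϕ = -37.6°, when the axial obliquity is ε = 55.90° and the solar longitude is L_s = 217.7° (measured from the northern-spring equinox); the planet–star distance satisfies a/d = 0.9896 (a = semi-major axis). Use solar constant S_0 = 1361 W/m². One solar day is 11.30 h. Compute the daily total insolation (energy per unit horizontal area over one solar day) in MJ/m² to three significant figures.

21.4 MJ/m²

Solar declination: sin δ = sin ε · sin L_s = sin 55.90° × sin 217.7° = -0.50638, so δ = -30.423°.
cos h₀ = −tan(-37.6°) tan(-30.423°) = -0.4522, h₀ = 2.0401 rad.
Bracket: h₀ sin ϕ sin δ + cos ϕ cos δ sin h₀ = 2.0401×-0.61015×-0.50638 + 0.79229×0.86231×0.89190 = 0.630325 + 0.609346 = 1.239671.
Inverse-square distance factor (a/d)² = 0.9896² = 0.979308.
Q̄ = (S_0/π) × 0.979308 × [bracket] = (1361/π) × 0.979308 × 1.239671 = 525.94 W/m².
Daily total = Q̄ × 11.30 h × 3600 s/h = 525.94 × 11.30 × 3600 / 10⁶ = 21.40 MJ/m².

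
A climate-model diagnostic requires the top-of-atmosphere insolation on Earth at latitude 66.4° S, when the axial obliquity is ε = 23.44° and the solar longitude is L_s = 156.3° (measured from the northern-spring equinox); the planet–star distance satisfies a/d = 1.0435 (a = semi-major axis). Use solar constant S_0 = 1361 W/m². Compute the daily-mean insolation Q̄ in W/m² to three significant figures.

Solar declination: sin δ = sin ε · sin L_s = sin 23.44° × sin 156.3° = 0.15989, so δ = +9.201°.
cos h₀ = −tan(-66.4°) tan(+9.201°) = 0.3707, h₀ = 1.1910 rad.
Bracket: h₀ sin ϕ sin δ + cos ϕ cos δ sin h₀ = 1.1910×-0.91636×0.15989 + 0.40035×0.98713×0.92874 = -0.174502 + 0.367036 = 0.192534.
Inverse-square distance factor (a/d)² = 1.0435² = 1.088892.
Q̄ = (S_0/π) × 1.088892 × [bracket] = (1361/π) × 1.088892 × 0.192534 = 90.82 W/m².

Q̄ ≈ 90.8 W/m²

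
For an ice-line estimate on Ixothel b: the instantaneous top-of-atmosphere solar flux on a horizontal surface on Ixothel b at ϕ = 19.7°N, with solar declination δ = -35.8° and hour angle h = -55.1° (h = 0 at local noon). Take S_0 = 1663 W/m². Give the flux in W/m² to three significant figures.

cos θ_z = sin ϕ sin δ + cos ϕ cos δ cos h = -0.197186 + 0.436886 = 0.239700.
Flux = S_0 · cos θ_z = 1663 × 0.239700 = 398.6 W/m².

399 W/m²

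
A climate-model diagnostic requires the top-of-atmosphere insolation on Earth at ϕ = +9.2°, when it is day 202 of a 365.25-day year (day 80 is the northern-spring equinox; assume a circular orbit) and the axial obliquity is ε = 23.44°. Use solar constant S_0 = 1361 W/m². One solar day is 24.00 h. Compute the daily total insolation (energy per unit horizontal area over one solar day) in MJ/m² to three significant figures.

38.0 MJ/m²

Solar longitude: L_s = 360° × (202 − 80)/365.25 = 120.246°.
sin δ = sin 23.44° × sin 120.246° = 0.34364, so δ = +20.099°.
cos h₀ = −tan(+9.2°) tan(+20.099°) = -0.0593, h₀ = 1.6301 rad.
Bracket: h₀ sin ϕ sin δ + cos ϕ cos δ sin h₀ = 1.6301×0.15988×0.34364 + 0.98714×0.93910×0.99824 = 0.089560 + 0.925392 = 1.014952.
Q̄ = (S_0/π) × [bracket] = (1361/π) × 1.014952 = 439.70 W/m².
Daily total = Q̄ × 24.00 h × 3600 s/h = 439.70 × 24.00 × 3600 / 10⁶ = 37.99 MJ/m².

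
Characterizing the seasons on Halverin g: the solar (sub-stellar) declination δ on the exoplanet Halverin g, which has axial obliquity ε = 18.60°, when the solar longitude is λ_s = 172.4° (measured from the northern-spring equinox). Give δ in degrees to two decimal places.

δ = +2.42°

sin δ = sin ε · sin λ_s = sin 18.60° × sin 172.4° = 0.042184.
δ = arcsin(0.042184) = +2.42°.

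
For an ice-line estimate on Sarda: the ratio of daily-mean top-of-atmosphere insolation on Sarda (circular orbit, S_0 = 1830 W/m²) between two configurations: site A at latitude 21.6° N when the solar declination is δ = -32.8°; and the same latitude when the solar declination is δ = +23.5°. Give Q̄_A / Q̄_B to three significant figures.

Q̄_A / Q̄_B ≈ 0.451

— Configuration A (ϕ=+21.6°):
cos h₀ = −tan(+21.6°) tan(-32.800°) = 0.2552, h₀ = 1.3128 rad.
Bracket: h₀ sin ϕ sin δ + cos ϕ cos δ sin h₀ = 1.3128×0.36812×-0.54171 + 0.92978×0.84057×0.96690 = -0.261791 + 0.755676 = 0.493885.
Q̄ = (S_0/π) × [bracket] = (1830/π) × 0.493885 = 287.69 W/m².
— Configuration B (ϕ=+21.6°):
cos h₀ = −tan(+21.6°) tan(+23.500°) = -0.1722, h₀ = 1.7438 rad.
Bracket: h₀ sin ϕ sin δ + cos ϕ cos δ sin h₀ = 1.7438×0.36812×0.39875 + 0.92978×0.91706×0.98507 = 0.255969 + 0.839934 = 1.095903.
Q̄ = (S_0/π) × [bracket] = (1830/π) × 1.095903 = 638.37 W/m².
Ratio Q̄_A / Q̄_B = 287.69 / 638.37 = 0.4507.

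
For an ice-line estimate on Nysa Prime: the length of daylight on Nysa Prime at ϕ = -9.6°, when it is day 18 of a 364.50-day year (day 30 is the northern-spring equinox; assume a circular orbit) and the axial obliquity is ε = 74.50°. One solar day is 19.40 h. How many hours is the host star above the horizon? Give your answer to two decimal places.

Solar longitude: L_s = 360° × (18 − 30)/364.50 = -11.852°, i.e. -11.852° + 360° = 348.148°.
sin δ = sin 74.50° × sin 348.148° = -0.19791, so δ = -11.415°.
cos h₀ = −tan ϕ · tan δ = −tan(-9.6°) × tan(-11.415°) = -0.0341, so h₀ = 1.6050 rad = 91.96°.
Daylight = 2h₀/(2π) × 19.40 h = (1.6050/π) × 19.40 = 9.91 h.

9.91 h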